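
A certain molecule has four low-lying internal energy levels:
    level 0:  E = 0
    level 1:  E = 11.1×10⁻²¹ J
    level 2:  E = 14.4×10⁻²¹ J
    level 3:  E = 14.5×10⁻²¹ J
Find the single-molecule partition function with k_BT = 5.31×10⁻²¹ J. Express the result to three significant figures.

Eᵢ/kT = 0, 2.0904, 2.7119, 2.7307.
Z = Σ e^(−Eᵢ/kT) = e^(−0) + e^(−2.0904) + e^(−2.7119) + e^(−2.7307) = 1.0000 + 0.12364 + 0.066411 + 0.065174 = 1.2552.

Z = 1.26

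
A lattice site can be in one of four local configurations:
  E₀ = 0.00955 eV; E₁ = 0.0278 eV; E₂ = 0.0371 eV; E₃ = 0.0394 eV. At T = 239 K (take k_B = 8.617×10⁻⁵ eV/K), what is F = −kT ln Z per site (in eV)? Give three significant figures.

-0.00377 eV

k_BT = 8.617×10⁻⁵ × 239 K = 0.020595 eV.
Eᵢ/kT = 0.46370, 1.3498, 1.8014, 1.9131.
Z = Σ e^(−Eᵢ/kT) = e^(−0.46370) + e^(−1.3498) + e^(−1.8014) + e^(−1.9131) = 0.62895 + 0.25929 + 0.16507 + 0.14762 = 1.2009.
F = −kT ln Z = −0.020595 × ln(1.2009) = −0.020595 × 0.18307 = -0.00377 eV.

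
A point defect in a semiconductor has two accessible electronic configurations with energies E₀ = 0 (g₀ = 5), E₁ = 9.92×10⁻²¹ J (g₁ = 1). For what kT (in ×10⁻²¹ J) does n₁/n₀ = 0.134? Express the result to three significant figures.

n₁/n₀ = (g₁/g₀) exp[−(E₁−E₀)/kT] = 0.134.
⇒ (E₁−E₀)/kT = ln((1/5)/0.134) = ln(1.4925) = 0.40045.
kT = 9.92 ×10⁻²¹ J / 0.40045 = 24.8 ×10⁻²¹ J.

24.8 ×10⁻²¹ J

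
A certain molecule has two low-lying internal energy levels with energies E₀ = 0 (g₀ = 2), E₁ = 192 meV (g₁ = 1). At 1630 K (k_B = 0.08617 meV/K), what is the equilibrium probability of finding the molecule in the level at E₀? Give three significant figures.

k_BT = 0.08617 × 1630 K = 140.46 meV.
Eᵢ/kT = 0, 1.3669.
Z = Σ gᵢe^(−Eᵢ/kT) = 2·e^(−0) + 1·e^(−1.3669) = 2.0000 + 0.25490 = 2.2549.
P₀ = g₀ e^(−E₀/kT) / Z = 2.0000/2.2549 = 0.887.

0.887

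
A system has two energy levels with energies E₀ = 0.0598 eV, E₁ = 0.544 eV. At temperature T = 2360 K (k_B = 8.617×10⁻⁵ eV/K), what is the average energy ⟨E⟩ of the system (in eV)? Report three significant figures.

k_BT = 8.617×10⁻⁵ × 2360 K = 0.20336 eV.
Eᵢ/kT = 0.29406, 2.6751.
Z = Σ e^(−Eᵢ/kT) = e^(−0.29406) + e^(−2.6751) = 0.74523 + 0.068900 = 0.81413.
⟨E⟩ = Σ Eᵢ e^(−Eᵢ/kT) / Z = (0.0598·0.74523 + 0.544·0.068900) / 0.81413 = 0.101 eV.

0.101 eV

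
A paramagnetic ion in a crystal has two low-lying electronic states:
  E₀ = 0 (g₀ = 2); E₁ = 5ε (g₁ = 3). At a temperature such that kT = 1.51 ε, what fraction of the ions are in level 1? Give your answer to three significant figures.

0.0519

Eᵢ/kT = 0, 3.3113.
Z = Σ gᵢe^(−Eᵢ/kT) = 2·e^(−0) + 3·e^(−3.3113) = 2.0000 + 0.10941 = 2.1094.
P₁ = g₁ e^(−E₁/kT) / Z = 0.10941/2.1094 = 0.0519.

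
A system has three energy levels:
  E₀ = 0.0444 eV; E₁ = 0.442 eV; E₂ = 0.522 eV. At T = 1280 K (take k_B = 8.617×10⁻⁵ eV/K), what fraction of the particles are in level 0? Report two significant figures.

k_BT = 8.617×10⁻⁵ × 1280 K = 0.1103 eV.
Eᵢ/kT = 0.4025, 4.007, 4.733.
Z = Σ e^(−Eᵢ/kT) = e^(−0.4025) + e^(−4.007) + e^(−4.733) = 0.6686 + 0.01819 + 0.008800 = 0.6956.
P₀ = e^(−E₀/kT) / Z = 0.6686/0.6956 = 0.96.

0.96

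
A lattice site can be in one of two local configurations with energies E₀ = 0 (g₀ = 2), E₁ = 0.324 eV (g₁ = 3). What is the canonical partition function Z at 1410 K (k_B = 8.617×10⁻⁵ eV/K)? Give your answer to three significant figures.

k_BT = 8.617×10⁻⁵ × 1410 K = 0.12150 eV.
Eᵢ/kT = 0, 2.6667.
Z = Σ gᵢe^(−Eᵢ/kT) = 2·e^(−0) + 3·e^(−2.6667) = 2.0000 + 0.20844 = 2.2084.

Z = 2.21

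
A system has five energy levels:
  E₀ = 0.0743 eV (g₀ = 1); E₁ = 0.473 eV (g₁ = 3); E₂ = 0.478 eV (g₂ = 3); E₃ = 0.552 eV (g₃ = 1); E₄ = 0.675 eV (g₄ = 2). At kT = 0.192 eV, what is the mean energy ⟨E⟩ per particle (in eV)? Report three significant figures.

Eᵢ/kT = 0.38698, 2.4635, 2.4896, 2.8750, 3.5156.
Z = Σ gᵢe^(−Eᵢ/kT) = 1·e^(−0.38698) + 3·e^(−2.4635) + 3·e^(−2.4896) + 1·e^(−2.8750) + 2·e^(−3.5156) = 0.67910 + 0.25541 + 0.24883 + 0.056416 + 0.059460 = 1.2992.
⟨E⟩ = Σ Eᵢ gᵢe^(−Eᵢ/kT) / Z = (0.0743·0.67910 + 0.473·0.25541 + 0.478·0.24883 + 0.552·0.056416 + 0.675·0.059460) / 1.2992 = 0.278 eV.

0.278 eV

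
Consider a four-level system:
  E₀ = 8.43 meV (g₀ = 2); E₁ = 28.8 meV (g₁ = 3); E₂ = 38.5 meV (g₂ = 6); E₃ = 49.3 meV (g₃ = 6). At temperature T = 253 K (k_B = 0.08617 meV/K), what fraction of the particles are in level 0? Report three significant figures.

k_BT = 0.08617 × 253 K = 21.801 meV.
Eᵢ/kT = 0.38668, 1.3210, 1.7660, 2.2614.
Z = Σ gᵢe^(−Eᵢ/kT) = 2·e^(−0.38668) + 3·e^(−1.3210) + 6·e^(−1.7660) + 6·e^(−2.2614) = 1.3586 + 0.80060 + 1.0261 + 0.62523 = 3.8105.
P₀ = g₀ e^(−E₀/kT) / Z = 1.3586/3.8105 = 0.357.

0.357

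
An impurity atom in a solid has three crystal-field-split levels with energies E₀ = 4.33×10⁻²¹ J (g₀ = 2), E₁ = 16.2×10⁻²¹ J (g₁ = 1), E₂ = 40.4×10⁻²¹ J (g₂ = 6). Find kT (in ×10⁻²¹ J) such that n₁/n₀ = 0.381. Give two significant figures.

44 ×10⁻²¹ J

n₁/n₀ = (g₁/g₀) exp[−(E₁−E₀)/kT] = 0.381.
⇒ (E₁−E₀)/kT = ln((1/2)/0.381) = ln(1.312) = 0.2716.
kT = 11.87 ×10⁻²¹ J / 0.2716 = 44 ×10⁻²¹ J.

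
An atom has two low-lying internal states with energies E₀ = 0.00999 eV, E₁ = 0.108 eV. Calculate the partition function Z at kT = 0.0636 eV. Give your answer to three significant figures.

Z = 1.04

Eᵢ/kT = 0.15708, 1.6981.
Z = Σ e^(−Eᵢ/kT) = e^(−0.15708) + e^(−1.6981) = 0.85464 + 0.18303 = 1.0377.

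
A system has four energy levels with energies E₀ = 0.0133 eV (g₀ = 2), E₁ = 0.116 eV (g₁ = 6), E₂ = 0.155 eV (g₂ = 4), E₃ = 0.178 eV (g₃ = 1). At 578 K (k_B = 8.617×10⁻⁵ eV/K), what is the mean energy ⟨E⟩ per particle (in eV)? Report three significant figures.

0.0520 eV

k_BT = 8.617×10⁻⁵ × 578 K = 0.049806 eV.
Eᵢ/kT = 0.26704, 2.3290, 3.1121, 3.5739.
Z = Σ gᵢe^(−Eᵢ/kT) = 2·e^(−0.26704) + 6·e^(−2.3290) + 4·e^(−3.1121) + 1·e^(−3.5739) = 1.5313 + 0.58436 + 0.17803 + 0.028046 = 2.3217.
⟨E⟩ = Σ Eᵢ gᵢe^(−Eᵢ/kT) / Z = (0.0133·1.5313 + 0.116·0.58436 + 0.155·0.17803 + 0.178·0.028046) / 2.3217 = 0.0520 eV.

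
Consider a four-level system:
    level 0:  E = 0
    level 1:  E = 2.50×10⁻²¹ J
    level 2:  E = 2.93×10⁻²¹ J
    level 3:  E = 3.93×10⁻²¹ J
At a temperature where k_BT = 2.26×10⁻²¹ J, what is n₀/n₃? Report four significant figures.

n₀/n₃ = exp[−(E₀−E₃)/kT] = exp(−(-3.93 ×10⁻²¹ J)/(2.26 ×10⁻²¹ J)) = exp(1.73894) = 5.691.

5.691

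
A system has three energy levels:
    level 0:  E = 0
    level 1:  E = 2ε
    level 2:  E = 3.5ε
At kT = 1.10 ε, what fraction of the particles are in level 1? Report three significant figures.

0.135

Eᵢ/kT = 0, 1.8182, 3.1818.
Z = Σ e^(−Eᵢ/kT) = e^(−0) + e^(−1.8182) + e^(−3.1818) = 1.0000 + 0.16232 + 0.041511 = 1.2038.
P₁ = e^(−E₁/kT) / Z = 0.16232/1.2038 = 0.135.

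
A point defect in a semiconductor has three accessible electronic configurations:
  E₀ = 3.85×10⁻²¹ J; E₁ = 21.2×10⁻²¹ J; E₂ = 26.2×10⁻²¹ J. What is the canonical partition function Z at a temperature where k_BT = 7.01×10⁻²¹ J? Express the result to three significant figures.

Z = 0.650

Eᵢ/kT = 0.54922, 3.0243, 3.7375.
Z = Σ e^(−Eᵢ/kT) = e^(−0.54922) + e^(−3.0243) + e^(−3.7375) = 0.57740 + 0.048592 + 0.023814 = 0.64981.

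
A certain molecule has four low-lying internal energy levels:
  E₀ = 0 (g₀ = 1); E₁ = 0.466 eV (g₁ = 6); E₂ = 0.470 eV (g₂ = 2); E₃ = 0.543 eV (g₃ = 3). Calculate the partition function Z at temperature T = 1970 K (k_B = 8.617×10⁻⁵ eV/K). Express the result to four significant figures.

k_BT = 8.617×10⁻⁵ × 1970 K = 0.169755 eV.
Eᵢ/kT = 0, 2.74513, 2.76870, 3.19873.
Z = Σ gᵢe^(−Eᵢ/kT) = 1·e^(−0) + 6·e^(−2.74513) + 2·e^(−2.76870) + 3·e^(−3.19873) = 1.00000 + 0.385440 + 0.125487 + 0.122442 = 1.63337.

Z = 1.633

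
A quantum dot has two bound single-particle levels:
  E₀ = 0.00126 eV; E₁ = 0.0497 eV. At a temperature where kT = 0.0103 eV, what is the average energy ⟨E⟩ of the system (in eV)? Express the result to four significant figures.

Eᵢ/kT = 0.122330, 4.82524.
Z = Σ e^(−Eᵢ/kT) = e^(−0.122330) + e^(−4.82524) = 0.884856 + 0.00802463 = 0.892881.
⟨E⟩ = Σ Eᵢ e^(−Eᵢ/kT) / Z = (0.00126·0.884856 + 0.0497·0.00802463) / 0.892881 = 0.001695 eV.

0.001695 eV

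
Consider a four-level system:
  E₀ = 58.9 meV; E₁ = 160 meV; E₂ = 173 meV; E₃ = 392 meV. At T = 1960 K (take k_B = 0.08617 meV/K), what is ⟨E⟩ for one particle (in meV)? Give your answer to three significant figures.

k_BT = 0.08617 × 1960 K = 168.89 meV.
Eᵢ/kT = 0.34875, 0.94736, 1.0243, 2.3210.
Z = Σ e^(−Eᵢ/kT) = e^(−0.34875) + e^(−0.94736) + e^(−1.0243) + e^(−2.3210) = 0.70557 + 0.38776 + 0.35905 + 0.098175 = 1.5506.
⟨E⟩ = Σ Eᵢ e^(−Eᵢ/kT) / Z = (58.9·0.70557 + 160·0.38776 + 173·0.35905 + 392·0.098175) / 1.5506 = 132 meV.

132 meV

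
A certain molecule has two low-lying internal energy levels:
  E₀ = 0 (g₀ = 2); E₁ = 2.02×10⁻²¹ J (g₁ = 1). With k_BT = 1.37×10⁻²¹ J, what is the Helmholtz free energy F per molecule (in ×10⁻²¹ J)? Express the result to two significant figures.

-1.1 ×10⁻²¹ J

Eᵢ/kT = 0, 1.474.
Z = Σ gᵢe^(−Eᵢ/kT) = 2·e^(−0) + 1·e^(−1.474) = 2.000 + 0.2290 = 2.229.
F = −kT ln Z = −1.37 × ln(2.229) = −1.37 × 0.8016 = -1.1 ×10⁻²¹ J.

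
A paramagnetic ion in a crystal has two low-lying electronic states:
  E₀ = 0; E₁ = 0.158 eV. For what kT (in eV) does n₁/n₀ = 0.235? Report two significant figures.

n₁/n₀ = exp[−(E₁−E₀)/kT] = 0.235.
⇒ (E₁−E₀)/kT = ln(1/0.235) = ln(4.255) = 1.448.
kT = 0.158 eV / 1.448 = 0.11 eV.

0.11 eV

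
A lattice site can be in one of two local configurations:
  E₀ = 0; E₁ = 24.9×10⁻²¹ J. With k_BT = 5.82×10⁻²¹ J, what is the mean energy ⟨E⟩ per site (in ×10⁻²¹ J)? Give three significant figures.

Eᵢ/kT = 0, 4.2784.
Z = Σ e^(−Eᵢ/kT) = e^(−0) + e^(−4.2784) = 1.0000 + 0.013865 = 1.0139.
⟨E⟩ = Σ Eᵢ e^(−Eᵢ/kT) / Z = (0·1.0000 + 24.9·0.013865) / 1.0139 = 0.341 ×10⁻²¹ J.

0.341 ×10⁻²¹ J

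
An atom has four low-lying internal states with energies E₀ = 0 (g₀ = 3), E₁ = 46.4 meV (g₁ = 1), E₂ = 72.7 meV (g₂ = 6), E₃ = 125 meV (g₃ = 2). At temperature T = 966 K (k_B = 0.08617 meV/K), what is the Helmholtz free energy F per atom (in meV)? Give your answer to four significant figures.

-156.1 meV

k_BT = 0.08617 × 966 K = 83.2402 meV.
Eᵢ/kT = 0, 0.557423, 0.873376, 1.50168.
Z = Σ gᵢe^(−Eᵢ/kT) = 3·e^(−0) + 1·e^(−0.557423) + 6·e^(−0.873376) + 2·e^(−1.50168) = 3.00000 + 0.572683 + 2.50524 + 0.445511 = 6.52343.
F = −kT ln Z = −83.2402 × ln(6.52343) = −83.2402 × 1.87540 = -156.1 meV.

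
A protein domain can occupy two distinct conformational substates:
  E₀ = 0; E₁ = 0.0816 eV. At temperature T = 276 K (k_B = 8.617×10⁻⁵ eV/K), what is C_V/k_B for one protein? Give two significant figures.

0.36

k_BT = 8.617×10⁻⁵ × 276 K = 0.02378 eV.
Eᵢ/kT = 0, 3.431.
Z = Σ e^(−Eᵢ/kT) = e^(−0) + e^(−3.431) = 1.000 + 0.03235 = 1.032.
⟨E⟩ = 0.002558 eV, ⟨E²⟩ = 0.0002087 eV².
C_V/k_B = (⟨E²⟩ − ⟨E⟩²)/(kT)² = (0.0002087 − 0.000006543)/0.0005655 = 0.36.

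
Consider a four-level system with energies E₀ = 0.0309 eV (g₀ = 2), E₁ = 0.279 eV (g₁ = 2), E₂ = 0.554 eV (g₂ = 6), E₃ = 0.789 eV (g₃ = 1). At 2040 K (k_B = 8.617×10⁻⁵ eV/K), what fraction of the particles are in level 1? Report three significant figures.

0.174

k_BT = 8.617×10⁻⁵ × 2040 K = 0.17579 eV.
Eᵢ/kT = 0.17578, 1.5871, 3.1515, 4.4883.
Z = Σ gᵢe^(−Eᵢ/kT) = 2·e^(−0.17578) + 2·e^(−1.5871) + 6·e^(−3.1515) + 1·e^(−4.4883) = 1.6776 + 0.40904 + 0.25673 + 0.011240 = 2.3546.
P₁ = g₁ e^(−E₁/kT) / Z = 0.40904/2.3546 = 0.174.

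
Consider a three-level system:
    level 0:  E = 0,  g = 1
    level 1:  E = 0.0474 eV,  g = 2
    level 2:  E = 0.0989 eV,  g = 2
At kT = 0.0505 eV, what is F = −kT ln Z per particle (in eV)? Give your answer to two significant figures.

Eᵢ/kT = 0, 0.9386, 1.958.
Z = Σ gᵢe^(−Eᵢ/kT) = 1·e^(−0) + 2·e^(−0.9386) + 2·e^(−1.958) = 1.000 + 0.7824 + 0.2823 = 2.065.
F = −kT ln Z = −0.0505 × ln(2.065) = −0.0505 × 0.7251 = -0.037 eV.

-0.037 eV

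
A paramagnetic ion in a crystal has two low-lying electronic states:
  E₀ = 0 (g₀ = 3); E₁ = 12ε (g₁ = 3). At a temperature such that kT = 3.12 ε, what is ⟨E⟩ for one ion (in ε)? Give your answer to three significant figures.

Eᵢ/kT = 0, 3.8462.
Z = Σ gᵢe^(−Eᵢ/kT) = 3·e^(−0) + 3·e^(−3.8462) = 3.0000 + 0.064082 = 3.0641.
⟨E⟩ = Σ Eᵢ gᵢe^(−Eᵢ/kT) / Z = (0·3.0000 + 12·0.064082) / 3.0641 = 0.251 ε.

0.251 ε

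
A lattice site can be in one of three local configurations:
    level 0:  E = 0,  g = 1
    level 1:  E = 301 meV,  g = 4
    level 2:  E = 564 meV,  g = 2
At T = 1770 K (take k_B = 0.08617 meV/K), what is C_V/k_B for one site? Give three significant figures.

k_BT = 0.08617 × 1770 K = 152.52 meV.
Eᵢ/kT = 0, 1.9735, 3.6979.
Z = Σ gᵢe^(−Eᵢ/kT) = 1·e^(−0) + 4·e^(−1.9735) + 2·e^(−3.6979) = 1.0000 + 0.55588 + 0.049551 = 1.6054.
⟨E⟩ = 121.63 meV, ⟨E²⟩ = 41189 meV².
C_V/k_B = (⟨E²⟩ − ⟨E⟩²)/(kT)² = (41189 − 14794)/23262 = 1.13.

1.13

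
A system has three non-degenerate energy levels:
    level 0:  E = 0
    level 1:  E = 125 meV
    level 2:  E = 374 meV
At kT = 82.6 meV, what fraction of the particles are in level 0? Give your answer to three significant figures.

0.812

Eᵢ/kT = 0, 1.5133, 4.5278.
Z = Σ e^(−Eᵢ/kT) = e^(−0) + e^(−1.5133) + e^(−4.5278) = 1.0000 + 0.22018 + 0.010804 = 1.2310.
P₀ = e^(−E₀/kT) / Z = 1.0000/1.2310 = 0.812.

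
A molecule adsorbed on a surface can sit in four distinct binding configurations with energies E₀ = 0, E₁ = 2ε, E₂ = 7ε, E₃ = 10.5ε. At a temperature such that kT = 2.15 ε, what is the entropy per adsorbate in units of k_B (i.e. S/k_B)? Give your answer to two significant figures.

Eᵢ/kT = 0, 0.9302, 3.256, 4.884.
Z = Σ e^(−Eᵢ/kT) = e^(−0) + e^(−0.9302) + e^(−3.256) + e^(−4.884) = 1.000 + 0.3945 + 0.03854 + 0.007567 = 1.441.
⟨E⟩ = Σ EᵢPᵢ = 0.7899 ε.
S/k_B = ln Z + ⟨E⟩/kT = ln(1.441) + 0.7899/2.15 = 0.3653 + 0.3674 = 0.73.

0.73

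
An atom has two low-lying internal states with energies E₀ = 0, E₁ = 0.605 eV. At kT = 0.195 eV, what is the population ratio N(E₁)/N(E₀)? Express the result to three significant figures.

0.0449

n₁/n₀ = exp[−(E₁−E₀)/kT] = exp(−(0.605 eV)/(0.195 eV)) = exp(-3.1026) = 0.0449.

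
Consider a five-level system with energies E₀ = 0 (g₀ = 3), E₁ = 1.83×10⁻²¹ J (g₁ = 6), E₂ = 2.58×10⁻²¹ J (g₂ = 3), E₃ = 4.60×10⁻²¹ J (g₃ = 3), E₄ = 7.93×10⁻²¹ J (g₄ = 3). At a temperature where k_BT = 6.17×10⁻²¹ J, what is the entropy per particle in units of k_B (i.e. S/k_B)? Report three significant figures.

Eᵢ/kT = 0, 0.29660, 0.41815, 0.74554, 1.2853.
Z = Σ gᵢe^(−Eᵢ/kT) = 3·e^(−0) + 6·e^(−0.29660) + 3·e^(−0.41815) + 3·e^(−0.74554) + 3·e^(−1.2853) = 3.0000 + 4.4600 + 1.9748 + 1.4234 + 0.82970 = 11.688.
⟨E⟩ = Σ EᵢPᵢ = 2.2574 ×10⁻²¹ J.
S/k_B = ln Z + ⟨E⟩/kT = ln(11.688) + 2.2574/6.17 = 2.4586 + 0.36587 = 2.82.

2.82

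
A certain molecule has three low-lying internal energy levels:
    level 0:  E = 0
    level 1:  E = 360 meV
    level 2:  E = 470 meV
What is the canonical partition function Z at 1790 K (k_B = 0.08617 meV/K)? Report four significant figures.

k_BT = 0.08617 × 1790 K = 154.244 meV.
Eᵢ/kT = 0, 2.33396, 3.04712.
Z = Σ e^(−Eᵢ/kT) = e^(−0) + e^(−2.33396) + e^(−3.04712) = 1.00000 + 0.0969112 + 0.0474955 = 1.14441.

Z = 1.144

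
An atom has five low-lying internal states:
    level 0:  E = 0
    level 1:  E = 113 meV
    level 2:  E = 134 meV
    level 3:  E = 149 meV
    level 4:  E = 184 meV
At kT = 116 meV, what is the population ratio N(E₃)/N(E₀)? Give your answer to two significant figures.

n₃/n₀ = exp[−(E₃−E₀)/kT] = exp(−(149 meV)/(116 meV)) = exp(-1.284) = 0.28.

0.28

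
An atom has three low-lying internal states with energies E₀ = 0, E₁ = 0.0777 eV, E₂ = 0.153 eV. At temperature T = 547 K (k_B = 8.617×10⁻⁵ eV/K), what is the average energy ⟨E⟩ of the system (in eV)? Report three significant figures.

0.0170 eV

k_BT = 8.617×10⁻⁵ × 547 K = 0.047135 eV.
Eᵢ/kT = 0, 1.6485, 3.2460.
Z = Σ e^(−Eᵢ/kT) = e^(−0) + e^(−1.6485) + e^(−3.2460) = 1.0000 + 0.19234 + 0.038930 = 1.2313.
⟨E⟩ = Σ Eᵢ e^(−Eᵢ/kT) / Z = (0·1.0000 + 0.0777·0.19234 + 0.153·0.038930) / 1.2313 = 0.0170 eV.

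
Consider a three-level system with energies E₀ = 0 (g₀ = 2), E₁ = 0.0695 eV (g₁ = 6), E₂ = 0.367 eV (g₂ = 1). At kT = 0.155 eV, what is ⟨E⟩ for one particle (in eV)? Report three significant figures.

Eᵢ/kT = 0, 0.44839, 2.3677.
Z = Σ gᵢe^(−Eᵢ/kT) = 2·e^(−0) + 6·e^(−0.44839) + 1·e^(−2.3677) = 2.0000 + 3.8319 + 0.093696 = 5.9256.
⟨E⟩ = Σ Eᵢ gᵢe^(−Eᵢ/kT) / Z = (0·2.0000 + 0.0695·3.8319 + 0.367·0.093696) / 5.9256 = 0.0507 eV.

0.0507 eV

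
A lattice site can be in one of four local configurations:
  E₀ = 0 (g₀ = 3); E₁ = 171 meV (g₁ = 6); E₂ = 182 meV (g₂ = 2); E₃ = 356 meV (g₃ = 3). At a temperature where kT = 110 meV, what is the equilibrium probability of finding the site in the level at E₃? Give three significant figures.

Eᵢ/kT = 0, 1.5545, 1.6545, 3.2364.
Z = Σ gᵢe^(−Eᵢ/kT) = 3·e^(−0) + 6·e^(−1.5545) + 2·e^(−1.6545) + 3·e^(−3.2364) = 3.0000 + 1.2678 + 0.38238 + 0.11792 = 4.7681.
P₃ = g₃ e^(−E₃/kT) / Z = 0.11792/4.7681 = 0.0247.

0.0247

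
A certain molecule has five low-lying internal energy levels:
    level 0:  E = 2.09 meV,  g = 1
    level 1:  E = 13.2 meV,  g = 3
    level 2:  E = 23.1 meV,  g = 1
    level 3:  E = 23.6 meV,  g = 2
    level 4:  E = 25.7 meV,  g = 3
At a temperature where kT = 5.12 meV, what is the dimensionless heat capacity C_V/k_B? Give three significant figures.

Eᵢ/kT = 0.40820, 2.5781, 4.5117, 4.6094, 5.0195.
Z = Σ gᵢe^(−Eᵢ/kT) = 1·e^(−0.40820) + 3·e^(−2.5781) + 1·e^(−4.5117) + 2·e^(−4.6094) + 3·e^(−5.0195) = 0.66485 + 0.22775 + 0.010980 + 0.019916 + 0.019823 = 0.94332.
⟨E⟩ = 5.9672 meV, ⟨E²⟩ = 76.996 meV².
C_V/k_B = (⟨E²⟩ − ⟨E⟩²)/(kT)² = (76.996 − 35.607)/26.214 = 1.58.

1.58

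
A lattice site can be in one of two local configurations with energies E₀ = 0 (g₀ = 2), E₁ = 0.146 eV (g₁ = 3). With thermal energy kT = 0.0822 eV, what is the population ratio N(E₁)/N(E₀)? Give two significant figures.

n₁/n₀ = (g₁/g₀) exp[−(E₁−E₀)/kT] = (3/2) × exp(−(0.146 eV)/(0.0822 eV)) = (3/2) × exp(-1.776) = 0.25.

0.25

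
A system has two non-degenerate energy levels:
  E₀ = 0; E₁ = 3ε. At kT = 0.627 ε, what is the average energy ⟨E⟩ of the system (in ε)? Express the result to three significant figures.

0.0249 ε

Eᵢ/kT = 0, 4.7847.
Z = Σ e^(−Eᵢ/kT) = e^(−0) + e^(−4.7847) = 1.0000 + 0.0083566 = 1.0084.
⟨E⟩ = Σ Eᵢ e^(−Eᵢ/kT) / Z = (0·1.0000 + 3·0.0083566) / 1.0084 = 0.0249 ε.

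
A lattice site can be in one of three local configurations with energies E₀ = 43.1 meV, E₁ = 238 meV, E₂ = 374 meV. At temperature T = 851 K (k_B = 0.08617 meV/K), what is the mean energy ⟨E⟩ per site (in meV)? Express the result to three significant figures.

59.1 meV

k_BT = 0.08617 × 851 K = 73.331 meV.
Eᵢ/kT = 0.58775, 3.2456, 5.1002.
Z = Σ e^(−Eᵢ/kT) = e^(−0.58775) + e^(−3.2456) + e^(−5.1002) = 0.55558 + 0.038945 + 0.0060955 = 0.60062.
⟨E⟩ = Σ Eᵢ e^(−Eᵢ/kT) / Z = (43.1·0.55558 + 238·0.038945 + 374·0.0060955) / 0.60062 = 59.1 meV.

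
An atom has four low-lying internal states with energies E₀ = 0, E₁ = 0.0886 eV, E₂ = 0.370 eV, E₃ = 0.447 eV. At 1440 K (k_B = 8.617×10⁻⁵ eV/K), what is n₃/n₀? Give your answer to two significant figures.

0.027

k_BT = 8.617×10⁻⁵ × 1440 K = 0.1241 eV.
n₃/n₀ = exp[−(E₃−E₀)/kT] = exp(−(0.447 eV)/(0.1241 eV)) = exp(-3.602) = 0.027.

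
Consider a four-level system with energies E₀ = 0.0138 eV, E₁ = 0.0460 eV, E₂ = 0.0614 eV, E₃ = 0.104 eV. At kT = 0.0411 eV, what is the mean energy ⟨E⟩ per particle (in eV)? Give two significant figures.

0.035 eV

Eᵢ/kT = 0.3358, 1.119, 1.494, 2.530.
Z = Σ e^(−Eᵢ/kT) = e^(−0.3358) + e^(−1.119) + e^(−1.494) + e^(−2.530) = 0.7148 + 0.3266 + 0.2245 + 0.07966 = 1.346.
⟨E⟩ = Σ Eᵢ e^(−Eᵢ/kT) / Z = (0.0138·0.7148 + 0.0460·0.3266 + 0.0614·0.2245 + 0.104·0.07966) / 1.346 = 0.035 eV.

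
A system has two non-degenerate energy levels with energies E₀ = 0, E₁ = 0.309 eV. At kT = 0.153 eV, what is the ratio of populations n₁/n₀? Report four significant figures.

n₁/n₀ = exp[−(E₁−E₀)/kT] = exp(−(0.309 eV)/(0.153 eV)) = exp(-2.01961) = 0.1327.

0.1327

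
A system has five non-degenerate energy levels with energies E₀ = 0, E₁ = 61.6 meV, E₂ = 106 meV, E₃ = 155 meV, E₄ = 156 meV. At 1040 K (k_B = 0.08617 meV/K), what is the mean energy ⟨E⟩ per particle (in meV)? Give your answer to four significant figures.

k_BT = 0.08617 × 1040 K = 89.6168 meV.
Eᵢ/kT = 0, 0.687371, 1.18281, 1.72959, 1.74075.
Z = Σ e^(−Eᵢ/kT) = e^(−0) + e^(−0.687371) + e^(−1.18281) + e^(−1.72959) + e^(−1.74075) = 1.00000 + 0.502896 + 0.306416 + 0.177357 + 0.175389 = 2.16206.
⟨E⟩ = Σ Eᵢ e^(−Eᵢ/kT) / Z = (0·1.00000 + 61.6·0.502896 + 106·0.306416 + 155·0.177357 + 156·0.175389) / 2.16206 = 54.72 meV.

54.72 meV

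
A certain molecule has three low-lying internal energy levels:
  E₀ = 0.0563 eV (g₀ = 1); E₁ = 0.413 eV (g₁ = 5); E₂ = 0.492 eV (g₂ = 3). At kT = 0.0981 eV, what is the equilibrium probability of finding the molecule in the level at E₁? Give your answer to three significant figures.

Eᵢ/kT = 0.57390, 4.2100, 5.0153.
Z = Σ gᵢe^(−Eᵢ/kT) = 1·e^(−0.57390) + 5·e^(−4.2100) + 3·e^(−5.0153) = 0.56332 + 0.074232 + 0.019907 = 0.65746.
P₁ = g₁ e^(−E₁/kT) / Z = 0.074232/0.65746 = 0.113.

0.113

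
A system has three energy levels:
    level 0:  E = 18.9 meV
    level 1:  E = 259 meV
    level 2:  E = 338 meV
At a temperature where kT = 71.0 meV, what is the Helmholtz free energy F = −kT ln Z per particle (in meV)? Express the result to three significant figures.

Eᵢ/kT = 0.26620, 3.6479, 4.7606.
Z = Σ e^(−Eᵢ/kT) = e^(−0.26620) + e^(−3.6479) + e^(−4.7606) = 0.76629 + 0.026046 + 0.0085605 = 0.80090.
F = −kT ln Z = −71.0 × ln(0.80090) = −71.0 × -0.22202 = 15.8 meV.

15.8 meV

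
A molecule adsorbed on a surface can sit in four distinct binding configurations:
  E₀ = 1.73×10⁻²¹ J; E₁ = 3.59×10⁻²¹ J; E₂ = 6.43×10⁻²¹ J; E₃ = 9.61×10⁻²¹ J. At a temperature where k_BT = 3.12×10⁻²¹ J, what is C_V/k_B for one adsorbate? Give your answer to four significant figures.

Eᵢ/kT = 0.554487, 1.15064, 2.06090, 3.08013.
Z = Σ e^(−Eᵢ/kT) = e^(−0.554487) + e^(−1.15064) + e^(−2.06090) + e^(−3.08013) = 0.574367 + 0.316434 + 0.127339 + 0.0459533 = 1.06409.
⟨E⟩ = 3.18587, ⟨E²⟩ = 14.3841.
C_V/k_B = (⟨E²⟩ − ⟨E⟩²)/(kT)² = (14.3841 − 10.1498)/9.73440 = 0.4350.

0.4350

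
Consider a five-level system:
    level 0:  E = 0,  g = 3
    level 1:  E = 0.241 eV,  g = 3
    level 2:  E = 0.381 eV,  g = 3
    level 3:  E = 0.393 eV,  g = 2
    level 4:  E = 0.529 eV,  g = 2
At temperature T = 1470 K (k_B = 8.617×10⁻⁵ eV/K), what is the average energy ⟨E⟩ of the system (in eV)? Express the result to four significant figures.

k_BT = 8.617×10⁻⁵ × 1470 K = 0.126670 eV.
Eᵢ/kT = 0, 1.90258, 3.00782, 3.10255, 4.17621.
Z = Σ gᵢe^(−Eᵢ/kT) = 3·e^(−0) + 3·e^(−1.90258) + 3·e^(−3.00782) + 2·e^(−3.10255) + 2·e^(−4.17621) = 3.00000 + 0.447550 + 0.148198 + 0.0898689 + 0.0307132 = 3.71633.
⟨E⟩ = Σ Eᵢ gᵢe^(−Eᵢ/kT) / Z = (0·3.00000 + 0.241·0.447550 + 0.381·0.148198 + 0.393·0.0898689 + 0.529·0.0307132) / 3.71633 = 0.05809 eV.

0.05809 eV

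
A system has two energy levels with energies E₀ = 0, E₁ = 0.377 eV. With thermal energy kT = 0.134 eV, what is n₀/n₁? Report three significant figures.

n₀/n₁ = exp[−(E₀−E₁)/kT] = exp(−(-0.377 eV)/(0.134 eV)) = exp(2.8134) = 16.7.

16.7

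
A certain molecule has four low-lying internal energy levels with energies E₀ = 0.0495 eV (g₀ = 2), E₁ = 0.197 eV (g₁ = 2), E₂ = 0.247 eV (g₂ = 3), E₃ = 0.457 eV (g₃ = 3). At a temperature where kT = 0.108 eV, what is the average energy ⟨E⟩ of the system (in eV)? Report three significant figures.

0.114 eV

Eᵢ/kT = 0.45833, 1.8241, 2.2870, 4.2315.
Z = Σ gᵢe^(−Eᵢ/kT) = 2·e^(−0.45833) + 2·e^(−1.8241) + 3·e^(−2.2870) + 3·e^(−4.2315) = 1.2647 + 0.32273 + 0.30471 + 0.043592 = 1.9357.
⟨E⟩ = Σ Eᵢ gᵢe^(−Eᵢ/kT) / Z = (0.0495·1.2647 + 0.197·0.32273 + 0.247·0.30471 + 0.457·0.043592) / 1.9357 = 0.114 eV.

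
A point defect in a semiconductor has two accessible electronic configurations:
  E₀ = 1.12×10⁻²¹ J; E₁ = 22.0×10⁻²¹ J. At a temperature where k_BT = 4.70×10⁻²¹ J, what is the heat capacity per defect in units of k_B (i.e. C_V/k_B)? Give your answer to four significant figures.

0.2268

Eᵢ/kT = 0.238298, 4.68085.
Z = Σ e^(−Eᵢ/kT) = e^(−0.238298) + e^(−4.68085) = 0.787968 + 0.00927113 = 0.797239.
⟨E⟩ = 1.36281, ⟨E²⟩ = 6.86827.
C_V/k_B = (⟨E²⟩ − ⟨E⟩²)/(kT)² = (6.86827 − 1.85725)/22.0900 = 0.2268.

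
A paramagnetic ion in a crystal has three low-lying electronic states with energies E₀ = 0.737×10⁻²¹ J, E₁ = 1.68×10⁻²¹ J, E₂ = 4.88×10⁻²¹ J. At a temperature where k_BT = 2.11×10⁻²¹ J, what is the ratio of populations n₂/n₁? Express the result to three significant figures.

n₂/n₁ = exp[−(E₂−E₁)/kT] = exp(−(3.20 ×10⁻²¹ J)/(2.11 ×10⁻²¹ J)) = exp(-1.5166) = 0.219.

0.219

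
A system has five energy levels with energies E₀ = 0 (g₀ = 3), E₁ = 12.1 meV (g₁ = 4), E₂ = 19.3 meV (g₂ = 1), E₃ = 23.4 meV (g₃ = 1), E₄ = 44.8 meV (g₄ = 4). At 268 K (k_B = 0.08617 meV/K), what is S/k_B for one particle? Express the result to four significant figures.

2.366

k_BT = 0.08617 × 268 K = 23.0936 meV.
Eᵢ/kT = 0, 0.523955, 0.835729, 1.01327, 1.93993.
Z = Σ gᵢe^(−Eᵢ/kT) = 3·e^(−0) + 4·e^(−0.523955) + 1·e^(−0.835729) + 1·e^(−1.01327) + 4·e^(−1.93993) = 3.00000 + 2.36870 + 0.433558 + 0.363030 + 0.574856 = 6.74014.
⟨E⟩ = Σ EᵢPᵢ = 10.5751 meV.
S/k_B = ln Z + ⟨E⟩/kT = ln(6.74014) + 10.5751/23.0936 = 1.90808 + 0.457923 = 2.366.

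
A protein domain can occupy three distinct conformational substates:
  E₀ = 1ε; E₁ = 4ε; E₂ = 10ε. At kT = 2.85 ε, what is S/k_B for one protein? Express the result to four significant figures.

Eᵢ/kT = 0.350877, 1.40351, 3.50877.
Z = Σ e^(−Eᵢ/kT) = e^(−0.350877) + e^(−1.40351) + e^(−3.50877) = 0.704070 + 0.245733 + 0.0299337 = 0.979737.
⟨E⟩ = Σ EᵢPᵢ = 2.02742 ε.
S/k_B = ln Z + ⟨E⟩/kT = ln(0.979737) + 2.02742/2.85 = -0.0204711 + 0.711375 = 0.6909.

0.6909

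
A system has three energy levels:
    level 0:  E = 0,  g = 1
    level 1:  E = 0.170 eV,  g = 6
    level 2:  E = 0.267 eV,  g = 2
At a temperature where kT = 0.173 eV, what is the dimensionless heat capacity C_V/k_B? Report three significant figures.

0.259

Eᵢ/kT = 0, 0.98266, 1.5434.
Z = Σ gᵢe^(−Eᵢ/kT) = 1·e^(−0) + 6·e^(−0.98266) + 2·e^(−1.5434) = 1.0000 + 2.2459 + 0.42731 = 3.6732.
⟨E⟩ = 0.13500 eV, ⟨E²⟩ = 0.025963 eV².
C_V/k_B = (⟨E²⟩ − ⟨E⟩²)/(kT)² = (0.025963 − 0.018225)/0.029929 = 0.259.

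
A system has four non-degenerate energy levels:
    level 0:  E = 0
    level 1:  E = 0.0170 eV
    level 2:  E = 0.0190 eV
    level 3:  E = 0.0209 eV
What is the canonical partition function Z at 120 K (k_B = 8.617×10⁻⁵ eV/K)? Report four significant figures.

k_BT = 8.617×10⁻⁵ × 120 K = 0.0103404 eV.
Eᵢ/kT = 0, 1.64404, 1.83745, 2.02120.
Z = Σ e^(−Eᵢ/kT) = e^(−0) + e^(−1.64404) + e^(−1.83745) + e^(−2.02120) = 1.00000 + 0.193198 + 0.159223 + 0.132496 = 1.48492.

Z = 1.485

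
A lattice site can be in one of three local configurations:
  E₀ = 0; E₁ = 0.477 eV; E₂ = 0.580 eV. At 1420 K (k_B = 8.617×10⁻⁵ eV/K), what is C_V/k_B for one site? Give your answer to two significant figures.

k_BT = 8.617×10⁻⁵ × 1420 K = 0.1224 eV.
Eᵢ/kT = 0, 3.897, 4.739.
Z = Σ e^(−Eᵢ/kT) = e^(−0) + e^(−3.897) + e^(−4.739) = 1.000 + 0.02030 + 0.008747 = 1.029.
⟨E⟩ = 0.01434 eV, ⟨E²⟩ = 0.007348 eV².
C_V/k_B = (⟨E²⟩ − ⟨E⟩²)/(kT)² = (0.007348 − 0.0002056)/0.01498 = 0.48.

0.48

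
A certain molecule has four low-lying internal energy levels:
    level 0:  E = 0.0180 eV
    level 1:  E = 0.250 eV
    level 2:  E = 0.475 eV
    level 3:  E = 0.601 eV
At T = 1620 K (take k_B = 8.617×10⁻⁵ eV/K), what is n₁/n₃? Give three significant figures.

k_BT = 8.617×10⁻⁵ × 1620 K = 0.13960 eV.
n₁/n₃ = exp[−(E₁−E₃)/kT] = exp(−(-0.351 eV)/(0.13960 eV)) = exp(2.5143) = 12.4.

12.4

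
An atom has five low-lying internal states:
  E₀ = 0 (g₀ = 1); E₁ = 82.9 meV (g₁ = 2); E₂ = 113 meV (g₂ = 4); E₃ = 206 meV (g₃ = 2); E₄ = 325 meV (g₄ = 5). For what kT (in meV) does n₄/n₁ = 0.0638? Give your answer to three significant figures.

66.0 meV

n₄/n₁ = (g₄/g₁) exp[−(E₄−E₁)/kT] = 0.0638.
⇒ (E₄−E₁)/kT = ln((5/2)/0.0638) = ln(39.185) = 3.6683.
kT = 242.1 meV / 3.6683 = 66.0 meV.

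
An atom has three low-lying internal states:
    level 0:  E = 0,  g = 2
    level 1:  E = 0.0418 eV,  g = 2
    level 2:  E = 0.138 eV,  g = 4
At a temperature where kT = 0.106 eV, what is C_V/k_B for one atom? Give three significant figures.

Eᵢ/kT = 0, 0.39434, 1.3019.
Z = Σ gᵢe^(−Eᵢ/kT) = 2·e^(−0) + 2·e^(−0.39434) + 4·e^(−1.3019) = 2.0000 + 1.3482 + 1.0881 = 4.4363.
⟨E⟩ = 0.046551 eV, ⟨E²⟩ = 0.0052019 eV².
C_V/k_B = (⟨E²⟩ − ⟨E⟩²)/(kT)² = (0.0052019 − 0.0021670)/0.011236 = 0.270.

0.270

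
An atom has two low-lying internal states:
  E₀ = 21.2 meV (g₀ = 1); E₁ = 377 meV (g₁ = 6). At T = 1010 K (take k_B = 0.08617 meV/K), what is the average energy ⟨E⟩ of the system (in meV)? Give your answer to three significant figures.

53.7 meV

k_BT = 0.08617 × 1010 K = 87.032 meV.
Eᵢ/kT = 0.24359, 4.3317.
Z = Σ gᵢe^(−Eᵢ/kT) = 1·e^(−0.24359) + 6·e^(−4.3317) = 0.78381 + 0.078871 = 0.86268.
⟨E⟩ = Σ Eᵢ gᵢe^(−Eᵢ/kT) / Z = (21.2·0.78381 + 377·0.078871) / 0.86268 = 53.7 meV.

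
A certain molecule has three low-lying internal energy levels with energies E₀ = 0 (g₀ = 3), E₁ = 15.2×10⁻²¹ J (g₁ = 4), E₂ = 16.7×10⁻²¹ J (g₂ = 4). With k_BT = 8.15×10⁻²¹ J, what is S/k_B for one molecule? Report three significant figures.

1.95

Eᵢ/kT = 0, 1.8650, 2.0491.
Z = Σ gᵢe^(−Eᵢ/kT) = 3·e^(−0) + 4·e^(−1.8650) + 4·e^(−2.0491) = 3.0000 + 0.61958 + 0.51540 = 4.1350.
⟨E⟩ = Σ EᵢPᵢ = 4.3591 ×10⁻²¹ J.
S/k_B = ln Z + ⟨E⟩/kT = ln(4.1350) + 4.3591/8.15 = 1.4195 + 0.53486 = 1.95.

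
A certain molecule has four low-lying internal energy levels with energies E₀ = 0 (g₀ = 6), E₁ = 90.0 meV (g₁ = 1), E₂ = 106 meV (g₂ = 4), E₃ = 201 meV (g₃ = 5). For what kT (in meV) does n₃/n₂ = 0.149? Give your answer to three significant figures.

44.7 meV

n₃/n₂ = (g₃/g₂) exp[−(E₃−E₂)/kT] = 0.149.
⇒ (E₃−E₂)/kT = ln((5/4)/0.149) = ln(8.3893) = 2.1270.
kT = 95 meV / 2.1270 = 44.7 meV.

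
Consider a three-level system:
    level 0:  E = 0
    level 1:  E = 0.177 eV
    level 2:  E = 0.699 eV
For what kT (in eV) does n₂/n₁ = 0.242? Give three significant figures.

0.368 eV

n₂/n₁ = exp[−(E₂−E₁)/kT] = 0.242.
⇒ (E₂−E₁)/kT = ln(1/0.242) = ln(4.1322) = 1.4188.
kT = 0.522 eV / 1.4188 = 0.368 eV.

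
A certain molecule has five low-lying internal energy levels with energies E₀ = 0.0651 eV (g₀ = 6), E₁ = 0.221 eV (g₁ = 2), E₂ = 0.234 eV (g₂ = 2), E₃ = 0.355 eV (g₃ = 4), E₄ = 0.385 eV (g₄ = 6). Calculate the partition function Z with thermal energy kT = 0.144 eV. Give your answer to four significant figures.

Eᵢ/kT = 0.452083, 1.53472, 1.62500, 2.46528, 2.67361.
Z = Σ gᵢe^(−Eᵢ/kT) = 6·e^(−0.452083) + 2·e^(−1.53472) + 2·e^(−1.62500) + 4·e^(−2.46528) + 6·e^(−2.67361) = 3.81781 + 0.431032 + 0.393823 + 0.339940 + 0.414016 = 5.39662.

Z = 5.397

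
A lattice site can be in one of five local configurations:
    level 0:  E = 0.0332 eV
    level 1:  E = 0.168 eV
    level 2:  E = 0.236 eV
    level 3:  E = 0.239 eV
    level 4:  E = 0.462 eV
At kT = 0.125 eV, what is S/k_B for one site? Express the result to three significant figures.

1.20

Eᵢ/kT = 0.26560, 1.3440, 1.8880, 1.9120, 3.6960.
Z = Σ e^(−Eᵢ/kT) = e^(−0.26560) + e^(−1.3440) + e^(−1.8880) + e^(−1.9120) + e^(−3.6960) = 0.76675 + 0.26080 + 0.15137 + 0.14778 + 0.024823 = 1.3515.
⟨E⟩ = Σ EᵢPᵢ = 0.11231 eV.
S/k_B = ln Z + ⟨E⟩/kT = ln(1.3515) + 0.11231/0.125 = 0.30122 + 0.89848 = 1.20.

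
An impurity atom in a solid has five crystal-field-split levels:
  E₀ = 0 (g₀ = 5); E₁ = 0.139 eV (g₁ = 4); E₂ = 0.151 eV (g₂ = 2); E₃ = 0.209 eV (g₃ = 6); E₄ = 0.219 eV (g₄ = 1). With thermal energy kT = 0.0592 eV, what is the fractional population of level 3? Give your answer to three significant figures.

0.0306

Eᵢ/kT = 0, 2.3480, 2.5507, 3.5304, 3.6993.
Z = Σ gᵢe^(−Eᵢ/kT) = 5·e^(−0) + 4·e^(−2.3480) + 2·e^(−2.5507) + 6·e^(−3.5304) + 1·e^(−3.6993) = 5.0000 + 0.38224 + 0.15605 + 0.17576 + 0.024741 = 5.7388.
P₃ = g₃ e^(−E₃/kT) / Z = 0.17576/5.7388 = 0.0306.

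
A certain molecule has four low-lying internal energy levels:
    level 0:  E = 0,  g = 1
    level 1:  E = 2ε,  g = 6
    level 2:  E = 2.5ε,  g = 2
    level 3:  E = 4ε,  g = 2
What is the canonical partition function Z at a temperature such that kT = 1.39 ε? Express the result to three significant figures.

Eᵢ/kT = 0, 1.4388, 1.7986, 2.8777.
Z = Σ gᵢe^(−Eᵢ/kT) = 1·e^(−0) + 6·e^(−1.4388) + 2·e^(−1.7986) + 2·e^(−2.8777) = 1.0000 + 1.4233 + 0.33106 + 0.11253 = 2.8669.

Z = 2.87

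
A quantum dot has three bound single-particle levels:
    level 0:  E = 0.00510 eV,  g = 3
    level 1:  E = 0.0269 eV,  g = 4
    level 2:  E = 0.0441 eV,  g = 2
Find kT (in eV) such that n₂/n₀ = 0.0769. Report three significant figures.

n₂/n₀ = (g₂/g₀) exp[−(E₂−E₀)/kT] = 0.0769.
⇒ (E₂−E₀)/kT = ln((2/3)/0.0769) = ln(8.6693) = 2.1598.
kT = 0.03900 eV / 2.1598 = 0.0181 eV.

0.0181 eV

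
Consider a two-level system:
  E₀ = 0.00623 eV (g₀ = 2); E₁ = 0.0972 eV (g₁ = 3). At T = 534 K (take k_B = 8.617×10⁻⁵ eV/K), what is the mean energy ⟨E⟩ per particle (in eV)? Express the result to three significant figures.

k_BT = 8.617×10⁻⁵ × 534 K = 0.046015 eV.
Eᵢ/kT = 0.13539, 2.1124.
Z = Σ gᵢe^(−Eᵢ/kT) = 2·e^(−0.13539) + 3·e^(−2.1124) = 1.7468 + 0.36284 = 2.1096.
⟨E⟩ = Σ Eᵢ gᵢe^(−Eᵢ/kT) / Z = (0.00623·1.7468 + 0.0972·0.36284) / 2.1096 = 0.0219 eV.

0.0219 eV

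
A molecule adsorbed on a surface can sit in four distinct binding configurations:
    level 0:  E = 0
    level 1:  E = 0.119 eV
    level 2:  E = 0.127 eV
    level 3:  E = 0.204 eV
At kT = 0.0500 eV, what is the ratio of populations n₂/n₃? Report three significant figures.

4.66

n₂/n₃ = exp[−(E₂−E₃)/kT] = exp(−(-0.077 eV)/(0.0500 eV)) = exp(1.5400) = 4.66.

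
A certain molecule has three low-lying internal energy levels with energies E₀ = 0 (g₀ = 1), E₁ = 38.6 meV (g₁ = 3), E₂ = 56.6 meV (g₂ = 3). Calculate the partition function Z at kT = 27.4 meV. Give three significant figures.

Eᵢ/kT = 0, 1.4088, 2.0657.
Z = Σ gᵢe^(−Eᵢ/kT) = 1·e^(−0) + 3·e^(−1.4088) + 3·e^(−2.0657) = 1.0000 + 0.73331 + 0.38019 = 2.1135.

Z = 2.11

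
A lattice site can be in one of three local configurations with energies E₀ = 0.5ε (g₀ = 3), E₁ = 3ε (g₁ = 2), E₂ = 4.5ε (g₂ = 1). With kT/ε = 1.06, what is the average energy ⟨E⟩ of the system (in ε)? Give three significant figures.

Eᵢ/kT = 0.47170, 2.8302, 4.2453.
Z = Σ gᵢe^(−Eᵢ/kT) = 3·e^(−0.47170) + 2·e^(−2.8302) + 1·e^(−4.2453) = 1.8718 + 0.11800 + 0.014331 = 2.0041.
⟨E⟩ = Σ Eᵢ gᵢe^(−Eᵢ/kT) / Z = (0.5·1.8718 + 3·0.11800 + 4.5·0.014331) / 2.0041 = 0.676 ε.

0.676 ε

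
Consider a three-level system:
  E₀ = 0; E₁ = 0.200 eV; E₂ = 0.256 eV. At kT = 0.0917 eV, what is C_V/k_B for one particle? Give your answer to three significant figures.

Eᵢ/kT = 0, 2.1810, 2.7917.
Z = Σ e^(−Eᵢ/kT) = e^(−0) + e^(−2.1810) + e^(−2.7917) = 1.0000 + 0.11293 + 0.061317 = 1.1742.
⟨E⟩ = 0.032604 eV, ⟨E²⟩ = 0.0072694 eV².
C_V/k_B = (⟨E²⟩ − ⟨E⟩²)/(kT)² = (0.0072694 − 0.0010630)/0.0084089 = 0.738.

0.738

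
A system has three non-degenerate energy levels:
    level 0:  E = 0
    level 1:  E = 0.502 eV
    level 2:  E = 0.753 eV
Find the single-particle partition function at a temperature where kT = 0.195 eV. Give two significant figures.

Eᵢ/kT = 0, 2.574, 3.862.
Z = Σ e^(−Eᵢ/kT) = e^(−0) + e^(−2.574) + e^(−3.862) = 1.000 + 0.07623 + 0.02103 = 1.097.

Z = 1.1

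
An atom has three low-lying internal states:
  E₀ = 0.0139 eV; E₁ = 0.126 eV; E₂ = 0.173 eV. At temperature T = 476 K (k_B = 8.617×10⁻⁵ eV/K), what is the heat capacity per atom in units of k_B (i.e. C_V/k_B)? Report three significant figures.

0.677

k_BT = 8.617×10⁻⁵ × 476 K = 0.041017 eV.
Eᵢ/kT = 0.33888, 3.0719, 4.2178.
Z = Σ e^(−Eᵢ/kT) = e^(−0.33888) + e^(−3.0719) + e^(−4.2178) = 0.71257 + 0.046333 + 0.014731 = 0.77363.
⟨E⟩ = 0.023643 eV, ⟨E²⟩ = 0.0016987 eV².
C_V/k_B = (⟨E²⟩ − ⟨E⟩²)/(kT)² = (0.0016987 − 0.00055899)/0.0016824 = 0.677.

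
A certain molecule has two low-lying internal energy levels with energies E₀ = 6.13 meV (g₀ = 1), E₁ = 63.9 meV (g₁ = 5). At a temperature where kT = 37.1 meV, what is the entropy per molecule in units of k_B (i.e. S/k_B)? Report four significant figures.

1.519

Eᵢ/kT = 0.165229, 1.72237.
Z = Σ gᵢe^(−Eᵢ/kT) = 1·e^(−0.165229) + 5·e^(−1.72237) = 0.847700 + 0.893211 = 1.74091.
⟨E⟩ = Σ EᵢPᵢ = 35.7701 meV.
S/k_B = ln Z + ⟨E⟩/kT = ln(1.74091) + 35.7701/37.1 = 0.554408 + 0.964154 = 1.519.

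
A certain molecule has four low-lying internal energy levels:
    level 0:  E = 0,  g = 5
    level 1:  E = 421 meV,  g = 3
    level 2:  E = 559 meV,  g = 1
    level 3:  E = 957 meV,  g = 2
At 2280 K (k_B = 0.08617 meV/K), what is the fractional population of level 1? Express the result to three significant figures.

0.0649

k_BT = 0.08617 × 2280 K = 196.47 meV.
Eᵢ/kT = 0, 2.1428, 2.8452, 4.8710.
Z = Σ gᵢe^(−Eᵢ/kT) = 5·e^(−0) + 3·e^(−2.1428) + 1·e^(−2.8452) + 2·e^(−4.8710) = 5.0000 + 0.35198 + 0.058123 + 0.015331 = 5.4254.
P₁ = g₁ e^(−E₁/kT) / Z = 0.35198/5.4254 = 0.0649.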